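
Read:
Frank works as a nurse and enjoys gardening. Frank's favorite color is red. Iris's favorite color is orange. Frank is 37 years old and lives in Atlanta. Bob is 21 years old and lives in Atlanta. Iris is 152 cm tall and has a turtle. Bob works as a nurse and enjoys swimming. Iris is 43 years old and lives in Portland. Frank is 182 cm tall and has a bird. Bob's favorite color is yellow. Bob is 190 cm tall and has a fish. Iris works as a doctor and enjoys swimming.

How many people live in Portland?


Count in Portland: 1

1


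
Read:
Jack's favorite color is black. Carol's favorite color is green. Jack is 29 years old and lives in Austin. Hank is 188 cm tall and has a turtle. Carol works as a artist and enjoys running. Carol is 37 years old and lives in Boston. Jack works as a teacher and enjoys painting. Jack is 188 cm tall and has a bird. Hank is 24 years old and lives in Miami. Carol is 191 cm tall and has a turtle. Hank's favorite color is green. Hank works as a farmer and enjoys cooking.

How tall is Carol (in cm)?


Carol is 191 cm tall

191


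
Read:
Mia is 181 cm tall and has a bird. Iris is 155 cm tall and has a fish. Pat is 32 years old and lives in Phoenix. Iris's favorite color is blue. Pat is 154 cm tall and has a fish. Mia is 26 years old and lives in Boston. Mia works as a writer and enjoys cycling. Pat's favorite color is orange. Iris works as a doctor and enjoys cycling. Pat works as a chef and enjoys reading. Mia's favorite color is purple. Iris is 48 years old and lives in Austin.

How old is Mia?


Mia is 26 years old

26


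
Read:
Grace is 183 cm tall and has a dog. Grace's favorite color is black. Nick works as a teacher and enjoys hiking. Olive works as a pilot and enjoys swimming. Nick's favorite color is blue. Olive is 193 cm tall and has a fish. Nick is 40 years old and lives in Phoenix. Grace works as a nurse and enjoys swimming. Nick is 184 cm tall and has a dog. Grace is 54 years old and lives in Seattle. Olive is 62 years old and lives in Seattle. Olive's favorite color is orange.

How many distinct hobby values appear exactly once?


Unique hobby values: 1

1


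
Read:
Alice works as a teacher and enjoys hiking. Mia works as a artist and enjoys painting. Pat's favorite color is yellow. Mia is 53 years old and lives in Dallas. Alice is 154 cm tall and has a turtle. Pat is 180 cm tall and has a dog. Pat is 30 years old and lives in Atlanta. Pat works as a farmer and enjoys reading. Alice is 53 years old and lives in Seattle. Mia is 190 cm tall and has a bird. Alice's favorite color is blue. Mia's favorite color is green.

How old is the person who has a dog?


Person with dog is Pat, age 30

30


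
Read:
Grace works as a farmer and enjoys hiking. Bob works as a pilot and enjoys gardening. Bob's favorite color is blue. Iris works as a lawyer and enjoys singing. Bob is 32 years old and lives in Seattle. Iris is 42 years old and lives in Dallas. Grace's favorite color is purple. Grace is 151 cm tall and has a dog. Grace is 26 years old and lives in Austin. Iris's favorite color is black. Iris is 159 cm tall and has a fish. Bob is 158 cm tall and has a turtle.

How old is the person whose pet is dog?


Person with pet=dog is Grace, age 26

26


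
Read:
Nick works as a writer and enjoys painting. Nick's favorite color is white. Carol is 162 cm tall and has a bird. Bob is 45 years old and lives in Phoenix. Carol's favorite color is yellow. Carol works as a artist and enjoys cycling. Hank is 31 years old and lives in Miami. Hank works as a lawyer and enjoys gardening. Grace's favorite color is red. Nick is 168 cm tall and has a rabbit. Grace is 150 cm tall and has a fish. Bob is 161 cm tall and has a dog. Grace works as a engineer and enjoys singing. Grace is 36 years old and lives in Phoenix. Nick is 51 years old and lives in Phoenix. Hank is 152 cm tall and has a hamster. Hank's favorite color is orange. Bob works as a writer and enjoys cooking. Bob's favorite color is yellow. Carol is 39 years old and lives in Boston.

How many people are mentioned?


People: Bob, Carol, Nick, Grace, Hank. Count = 5

5


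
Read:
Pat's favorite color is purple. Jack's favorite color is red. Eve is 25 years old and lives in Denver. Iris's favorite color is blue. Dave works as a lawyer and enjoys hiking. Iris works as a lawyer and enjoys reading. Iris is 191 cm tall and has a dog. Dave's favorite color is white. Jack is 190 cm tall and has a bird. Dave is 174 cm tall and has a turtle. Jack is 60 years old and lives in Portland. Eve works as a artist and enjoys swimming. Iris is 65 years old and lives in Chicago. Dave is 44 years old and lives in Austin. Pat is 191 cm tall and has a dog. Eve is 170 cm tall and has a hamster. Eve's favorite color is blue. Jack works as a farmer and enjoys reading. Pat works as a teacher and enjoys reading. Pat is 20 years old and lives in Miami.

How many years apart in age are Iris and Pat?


65 vs 20, diff = 45

45


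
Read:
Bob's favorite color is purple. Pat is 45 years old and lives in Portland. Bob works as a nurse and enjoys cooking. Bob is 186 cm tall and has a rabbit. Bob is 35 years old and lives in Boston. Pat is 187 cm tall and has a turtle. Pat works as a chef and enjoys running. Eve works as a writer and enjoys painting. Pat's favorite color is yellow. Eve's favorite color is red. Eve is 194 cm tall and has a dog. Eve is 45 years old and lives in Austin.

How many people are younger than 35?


Filter: 0

0


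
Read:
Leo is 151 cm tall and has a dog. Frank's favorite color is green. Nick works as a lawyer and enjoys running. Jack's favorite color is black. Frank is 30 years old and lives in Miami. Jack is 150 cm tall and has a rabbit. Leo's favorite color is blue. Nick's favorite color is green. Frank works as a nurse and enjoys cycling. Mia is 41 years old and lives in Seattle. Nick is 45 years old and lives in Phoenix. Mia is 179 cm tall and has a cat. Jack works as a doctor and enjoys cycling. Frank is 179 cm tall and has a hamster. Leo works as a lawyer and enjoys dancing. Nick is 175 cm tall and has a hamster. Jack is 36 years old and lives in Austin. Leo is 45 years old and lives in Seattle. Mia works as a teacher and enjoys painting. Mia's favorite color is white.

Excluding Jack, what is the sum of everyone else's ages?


Sum (excluding Jack): 161

161


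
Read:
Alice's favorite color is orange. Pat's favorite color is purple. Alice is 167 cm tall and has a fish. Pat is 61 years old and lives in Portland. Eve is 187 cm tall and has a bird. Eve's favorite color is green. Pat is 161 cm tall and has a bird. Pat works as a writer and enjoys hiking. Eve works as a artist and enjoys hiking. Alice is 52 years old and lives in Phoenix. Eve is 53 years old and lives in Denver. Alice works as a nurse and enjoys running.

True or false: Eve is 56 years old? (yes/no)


Eve is actually 53. no

no


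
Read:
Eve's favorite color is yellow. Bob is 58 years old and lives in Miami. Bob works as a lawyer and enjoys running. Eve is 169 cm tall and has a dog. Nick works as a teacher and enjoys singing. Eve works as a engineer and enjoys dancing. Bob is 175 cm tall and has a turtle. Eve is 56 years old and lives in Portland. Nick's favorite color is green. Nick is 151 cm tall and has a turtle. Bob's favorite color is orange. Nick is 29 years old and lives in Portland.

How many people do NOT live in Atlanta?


Not in Atlanta: 3

3


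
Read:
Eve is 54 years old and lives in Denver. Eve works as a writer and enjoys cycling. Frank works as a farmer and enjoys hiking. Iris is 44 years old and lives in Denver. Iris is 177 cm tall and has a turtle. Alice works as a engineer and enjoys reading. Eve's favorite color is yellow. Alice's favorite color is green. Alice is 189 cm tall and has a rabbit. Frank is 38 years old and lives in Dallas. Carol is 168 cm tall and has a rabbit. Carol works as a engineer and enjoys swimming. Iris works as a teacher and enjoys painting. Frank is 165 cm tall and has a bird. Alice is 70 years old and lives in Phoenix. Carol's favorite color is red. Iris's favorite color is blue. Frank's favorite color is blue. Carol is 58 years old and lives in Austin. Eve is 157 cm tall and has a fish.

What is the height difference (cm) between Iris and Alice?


|177 - 189| = 12

12


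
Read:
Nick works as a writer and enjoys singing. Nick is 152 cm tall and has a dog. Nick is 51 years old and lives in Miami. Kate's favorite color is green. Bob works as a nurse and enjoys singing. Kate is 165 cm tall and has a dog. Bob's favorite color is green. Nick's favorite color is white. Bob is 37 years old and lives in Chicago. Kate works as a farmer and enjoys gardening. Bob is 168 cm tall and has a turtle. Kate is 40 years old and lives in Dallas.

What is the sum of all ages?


40+51+37 = 128

128


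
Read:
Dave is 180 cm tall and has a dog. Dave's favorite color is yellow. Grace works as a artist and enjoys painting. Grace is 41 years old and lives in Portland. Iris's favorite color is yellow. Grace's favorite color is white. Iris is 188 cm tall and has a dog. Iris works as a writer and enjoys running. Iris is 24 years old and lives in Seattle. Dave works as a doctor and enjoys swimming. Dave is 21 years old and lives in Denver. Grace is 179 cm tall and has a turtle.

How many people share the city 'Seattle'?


Count: 1

1


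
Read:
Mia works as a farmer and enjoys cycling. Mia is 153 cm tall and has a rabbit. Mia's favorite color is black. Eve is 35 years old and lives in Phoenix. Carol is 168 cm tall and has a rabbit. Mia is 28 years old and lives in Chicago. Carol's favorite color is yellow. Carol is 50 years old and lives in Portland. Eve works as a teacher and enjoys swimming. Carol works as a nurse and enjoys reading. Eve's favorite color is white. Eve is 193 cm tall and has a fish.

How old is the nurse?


The nurse is Carol, age 50

50


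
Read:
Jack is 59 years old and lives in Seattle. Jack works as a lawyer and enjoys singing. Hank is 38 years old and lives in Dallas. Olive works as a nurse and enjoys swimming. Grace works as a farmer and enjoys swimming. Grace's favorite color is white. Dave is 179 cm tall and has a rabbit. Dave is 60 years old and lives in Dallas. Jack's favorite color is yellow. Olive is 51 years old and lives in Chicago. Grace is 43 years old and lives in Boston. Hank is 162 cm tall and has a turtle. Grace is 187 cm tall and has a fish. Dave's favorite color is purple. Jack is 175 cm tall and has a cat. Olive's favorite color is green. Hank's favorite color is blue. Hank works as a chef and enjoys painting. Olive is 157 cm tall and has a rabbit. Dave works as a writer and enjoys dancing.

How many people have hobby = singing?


Count: 1

1


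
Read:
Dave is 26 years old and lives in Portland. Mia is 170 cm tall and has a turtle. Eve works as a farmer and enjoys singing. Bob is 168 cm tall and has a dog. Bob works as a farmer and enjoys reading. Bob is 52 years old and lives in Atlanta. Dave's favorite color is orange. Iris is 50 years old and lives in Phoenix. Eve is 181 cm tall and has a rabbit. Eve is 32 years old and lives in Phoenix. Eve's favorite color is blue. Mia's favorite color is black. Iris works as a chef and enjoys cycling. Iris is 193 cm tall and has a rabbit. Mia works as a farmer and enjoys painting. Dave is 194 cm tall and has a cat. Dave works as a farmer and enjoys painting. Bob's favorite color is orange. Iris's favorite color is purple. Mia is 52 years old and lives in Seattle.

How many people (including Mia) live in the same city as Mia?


Mia lives in Seattle. Count = 1

1


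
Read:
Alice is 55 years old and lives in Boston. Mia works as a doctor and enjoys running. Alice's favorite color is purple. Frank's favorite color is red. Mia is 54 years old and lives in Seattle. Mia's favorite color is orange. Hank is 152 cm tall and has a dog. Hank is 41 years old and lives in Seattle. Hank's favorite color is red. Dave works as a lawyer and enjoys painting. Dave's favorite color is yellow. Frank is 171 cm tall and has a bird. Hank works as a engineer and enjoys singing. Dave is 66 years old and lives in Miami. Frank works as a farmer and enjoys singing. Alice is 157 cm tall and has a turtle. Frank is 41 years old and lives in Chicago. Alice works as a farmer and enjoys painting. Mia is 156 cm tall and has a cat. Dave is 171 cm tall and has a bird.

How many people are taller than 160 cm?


Taller than 160: 2

2


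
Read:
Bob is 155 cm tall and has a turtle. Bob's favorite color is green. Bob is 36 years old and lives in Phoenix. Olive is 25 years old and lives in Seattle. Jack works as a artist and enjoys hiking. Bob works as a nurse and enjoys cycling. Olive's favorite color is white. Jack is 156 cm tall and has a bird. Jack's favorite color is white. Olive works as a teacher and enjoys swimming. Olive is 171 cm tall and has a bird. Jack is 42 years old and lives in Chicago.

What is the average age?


Sum=103, n=3, avg=34.33

34.33


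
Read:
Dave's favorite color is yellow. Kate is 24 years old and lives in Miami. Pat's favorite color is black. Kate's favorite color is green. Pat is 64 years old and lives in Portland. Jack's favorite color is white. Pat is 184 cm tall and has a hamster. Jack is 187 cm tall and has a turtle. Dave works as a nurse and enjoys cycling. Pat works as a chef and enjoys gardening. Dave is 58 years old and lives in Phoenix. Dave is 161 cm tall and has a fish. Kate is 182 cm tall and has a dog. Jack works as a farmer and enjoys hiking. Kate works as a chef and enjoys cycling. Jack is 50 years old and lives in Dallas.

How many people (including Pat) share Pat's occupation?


Pat is a chef. Count = 2

2


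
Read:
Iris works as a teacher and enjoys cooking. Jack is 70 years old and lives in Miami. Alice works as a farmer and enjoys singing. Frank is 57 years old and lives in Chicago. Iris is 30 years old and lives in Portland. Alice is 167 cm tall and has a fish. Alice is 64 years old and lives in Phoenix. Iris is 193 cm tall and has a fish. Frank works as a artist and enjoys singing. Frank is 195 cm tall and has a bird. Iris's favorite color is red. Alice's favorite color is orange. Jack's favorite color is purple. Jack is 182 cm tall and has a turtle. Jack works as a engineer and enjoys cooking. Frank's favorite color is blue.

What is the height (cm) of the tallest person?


Tallest: Frank at 195 cm

195


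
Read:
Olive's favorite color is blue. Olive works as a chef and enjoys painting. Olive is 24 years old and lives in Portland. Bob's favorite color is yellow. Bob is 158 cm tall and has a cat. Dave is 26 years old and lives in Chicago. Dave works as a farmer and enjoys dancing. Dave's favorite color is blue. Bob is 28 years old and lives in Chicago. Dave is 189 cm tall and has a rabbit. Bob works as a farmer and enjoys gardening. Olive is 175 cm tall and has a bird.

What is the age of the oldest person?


Oldest: Bob at 28

28


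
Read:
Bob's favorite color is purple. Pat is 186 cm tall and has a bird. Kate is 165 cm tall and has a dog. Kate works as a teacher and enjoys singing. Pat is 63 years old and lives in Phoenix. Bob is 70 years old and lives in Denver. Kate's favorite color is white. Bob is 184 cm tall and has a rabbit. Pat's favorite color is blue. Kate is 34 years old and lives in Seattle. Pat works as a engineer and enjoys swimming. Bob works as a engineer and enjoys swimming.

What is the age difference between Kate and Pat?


|34 - 63| = 29

29


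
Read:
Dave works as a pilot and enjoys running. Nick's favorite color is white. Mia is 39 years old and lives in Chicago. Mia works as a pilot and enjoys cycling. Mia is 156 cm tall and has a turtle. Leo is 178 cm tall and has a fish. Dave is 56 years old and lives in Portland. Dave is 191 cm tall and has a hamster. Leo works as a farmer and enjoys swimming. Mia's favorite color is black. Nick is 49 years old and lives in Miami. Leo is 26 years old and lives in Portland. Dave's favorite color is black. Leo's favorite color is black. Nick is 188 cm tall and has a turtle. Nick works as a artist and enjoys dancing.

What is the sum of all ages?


26+56+39+49 = 170

170


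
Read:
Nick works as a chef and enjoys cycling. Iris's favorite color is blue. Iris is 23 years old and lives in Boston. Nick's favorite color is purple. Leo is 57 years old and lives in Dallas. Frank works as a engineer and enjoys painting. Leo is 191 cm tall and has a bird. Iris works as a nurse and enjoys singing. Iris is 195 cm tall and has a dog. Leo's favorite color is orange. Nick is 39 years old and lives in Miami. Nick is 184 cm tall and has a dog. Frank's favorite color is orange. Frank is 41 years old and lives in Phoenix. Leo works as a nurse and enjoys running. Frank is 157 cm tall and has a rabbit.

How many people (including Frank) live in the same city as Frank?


Frank lives in Phoenix. Count = 1

1


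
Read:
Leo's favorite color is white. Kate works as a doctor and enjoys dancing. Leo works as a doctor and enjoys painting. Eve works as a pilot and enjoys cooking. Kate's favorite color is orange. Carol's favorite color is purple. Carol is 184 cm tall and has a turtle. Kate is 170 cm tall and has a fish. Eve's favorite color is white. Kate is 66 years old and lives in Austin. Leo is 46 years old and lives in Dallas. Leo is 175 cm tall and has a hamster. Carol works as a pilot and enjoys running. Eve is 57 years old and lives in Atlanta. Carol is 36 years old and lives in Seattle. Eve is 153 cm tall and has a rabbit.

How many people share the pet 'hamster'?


Count: 1

1


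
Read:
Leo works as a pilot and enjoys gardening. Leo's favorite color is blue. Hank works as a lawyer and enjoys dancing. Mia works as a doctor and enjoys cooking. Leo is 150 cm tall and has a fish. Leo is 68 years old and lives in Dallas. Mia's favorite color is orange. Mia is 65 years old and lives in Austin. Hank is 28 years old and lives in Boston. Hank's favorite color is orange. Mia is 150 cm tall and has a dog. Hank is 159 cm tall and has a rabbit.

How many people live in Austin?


Count in Austin: 1

1


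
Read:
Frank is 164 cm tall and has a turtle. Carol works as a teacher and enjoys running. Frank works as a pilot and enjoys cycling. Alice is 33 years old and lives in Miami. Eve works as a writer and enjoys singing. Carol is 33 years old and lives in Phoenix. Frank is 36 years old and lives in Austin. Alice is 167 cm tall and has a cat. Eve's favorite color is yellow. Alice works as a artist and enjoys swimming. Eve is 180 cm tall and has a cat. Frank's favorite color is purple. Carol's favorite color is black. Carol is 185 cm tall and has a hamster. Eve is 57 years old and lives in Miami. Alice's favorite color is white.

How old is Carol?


Carol is 33 years old

33


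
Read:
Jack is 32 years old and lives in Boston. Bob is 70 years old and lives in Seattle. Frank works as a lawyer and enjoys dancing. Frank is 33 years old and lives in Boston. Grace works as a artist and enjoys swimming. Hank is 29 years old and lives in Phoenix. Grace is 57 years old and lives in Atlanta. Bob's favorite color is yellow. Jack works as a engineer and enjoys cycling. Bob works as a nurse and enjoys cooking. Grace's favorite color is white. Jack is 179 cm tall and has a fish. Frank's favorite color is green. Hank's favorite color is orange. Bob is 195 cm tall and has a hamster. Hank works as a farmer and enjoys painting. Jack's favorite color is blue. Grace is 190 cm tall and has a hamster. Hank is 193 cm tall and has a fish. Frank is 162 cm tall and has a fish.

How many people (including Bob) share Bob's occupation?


Bob is a nurse. Count = 1

1


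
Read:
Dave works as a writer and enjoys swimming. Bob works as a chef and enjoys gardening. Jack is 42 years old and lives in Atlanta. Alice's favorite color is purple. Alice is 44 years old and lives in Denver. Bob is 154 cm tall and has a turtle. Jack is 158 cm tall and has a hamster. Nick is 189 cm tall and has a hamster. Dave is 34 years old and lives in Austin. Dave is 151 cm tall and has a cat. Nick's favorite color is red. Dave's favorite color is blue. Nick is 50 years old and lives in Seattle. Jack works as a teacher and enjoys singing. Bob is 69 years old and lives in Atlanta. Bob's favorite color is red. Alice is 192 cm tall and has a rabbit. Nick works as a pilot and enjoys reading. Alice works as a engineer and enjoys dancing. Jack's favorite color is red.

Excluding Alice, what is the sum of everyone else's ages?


Sum (excluding Alice): 195

195


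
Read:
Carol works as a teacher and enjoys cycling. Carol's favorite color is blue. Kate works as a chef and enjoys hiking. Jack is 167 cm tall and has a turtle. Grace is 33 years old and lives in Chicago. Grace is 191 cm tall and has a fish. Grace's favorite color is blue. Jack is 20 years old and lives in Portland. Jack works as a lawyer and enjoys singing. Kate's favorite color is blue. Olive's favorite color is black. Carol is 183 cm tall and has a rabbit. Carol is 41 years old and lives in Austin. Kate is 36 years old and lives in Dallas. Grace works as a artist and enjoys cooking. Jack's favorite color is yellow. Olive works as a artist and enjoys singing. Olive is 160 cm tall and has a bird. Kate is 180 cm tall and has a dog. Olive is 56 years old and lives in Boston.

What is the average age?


Sum=186, n=5, avg=37.2

37.2


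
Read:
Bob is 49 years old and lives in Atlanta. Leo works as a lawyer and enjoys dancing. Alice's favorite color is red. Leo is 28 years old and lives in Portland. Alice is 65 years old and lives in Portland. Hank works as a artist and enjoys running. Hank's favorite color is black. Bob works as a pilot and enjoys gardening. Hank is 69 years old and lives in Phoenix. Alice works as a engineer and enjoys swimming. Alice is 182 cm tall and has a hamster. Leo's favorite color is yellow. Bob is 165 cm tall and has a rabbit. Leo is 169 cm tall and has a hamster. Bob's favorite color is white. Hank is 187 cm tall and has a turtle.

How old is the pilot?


The pilot is Bob, age 49

49


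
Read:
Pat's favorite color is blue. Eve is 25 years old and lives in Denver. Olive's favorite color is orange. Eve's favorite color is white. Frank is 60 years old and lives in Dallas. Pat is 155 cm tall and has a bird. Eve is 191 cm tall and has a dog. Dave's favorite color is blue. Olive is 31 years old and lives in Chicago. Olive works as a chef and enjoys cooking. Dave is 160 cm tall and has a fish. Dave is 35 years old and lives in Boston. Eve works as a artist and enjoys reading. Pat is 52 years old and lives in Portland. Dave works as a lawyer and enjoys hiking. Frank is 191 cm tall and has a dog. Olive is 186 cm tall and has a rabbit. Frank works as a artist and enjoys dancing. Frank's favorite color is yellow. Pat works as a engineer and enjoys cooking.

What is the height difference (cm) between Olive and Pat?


|186 - 155| = 31

31


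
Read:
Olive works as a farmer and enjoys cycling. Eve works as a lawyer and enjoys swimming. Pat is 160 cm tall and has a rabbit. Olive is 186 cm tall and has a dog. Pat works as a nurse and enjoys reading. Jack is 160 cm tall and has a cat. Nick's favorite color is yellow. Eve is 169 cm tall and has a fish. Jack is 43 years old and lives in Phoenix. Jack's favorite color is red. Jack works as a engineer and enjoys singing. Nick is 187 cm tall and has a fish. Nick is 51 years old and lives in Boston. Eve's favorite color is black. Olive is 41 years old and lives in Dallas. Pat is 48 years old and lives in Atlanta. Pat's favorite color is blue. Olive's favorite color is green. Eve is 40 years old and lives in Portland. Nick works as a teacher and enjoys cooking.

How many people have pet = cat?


Count: 1

1


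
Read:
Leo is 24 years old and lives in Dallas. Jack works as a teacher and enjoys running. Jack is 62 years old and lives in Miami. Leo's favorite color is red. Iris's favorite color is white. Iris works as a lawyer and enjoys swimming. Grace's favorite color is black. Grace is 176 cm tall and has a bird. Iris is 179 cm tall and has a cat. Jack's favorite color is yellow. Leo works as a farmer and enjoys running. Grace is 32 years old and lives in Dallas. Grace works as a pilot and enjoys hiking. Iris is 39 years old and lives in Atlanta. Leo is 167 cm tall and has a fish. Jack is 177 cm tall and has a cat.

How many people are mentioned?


People: Leo, Iris, Jack, Grace. Count = 4

4


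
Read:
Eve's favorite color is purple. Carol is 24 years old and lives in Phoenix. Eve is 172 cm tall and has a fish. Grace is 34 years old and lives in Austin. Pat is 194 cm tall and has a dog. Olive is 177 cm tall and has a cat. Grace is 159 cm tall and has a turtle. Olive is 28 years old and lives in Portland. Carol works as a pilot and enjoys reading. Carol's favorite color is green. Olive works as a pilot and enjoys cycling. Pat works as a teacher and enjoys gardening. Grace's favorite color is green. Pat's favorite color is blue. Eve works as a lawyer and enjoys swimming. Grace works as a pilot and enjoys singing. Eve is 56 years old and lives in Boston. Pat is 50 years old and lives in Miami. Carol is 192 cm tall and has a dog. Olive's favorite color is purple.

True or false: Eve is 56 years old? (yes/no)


Eve is actually 56. yes

yes


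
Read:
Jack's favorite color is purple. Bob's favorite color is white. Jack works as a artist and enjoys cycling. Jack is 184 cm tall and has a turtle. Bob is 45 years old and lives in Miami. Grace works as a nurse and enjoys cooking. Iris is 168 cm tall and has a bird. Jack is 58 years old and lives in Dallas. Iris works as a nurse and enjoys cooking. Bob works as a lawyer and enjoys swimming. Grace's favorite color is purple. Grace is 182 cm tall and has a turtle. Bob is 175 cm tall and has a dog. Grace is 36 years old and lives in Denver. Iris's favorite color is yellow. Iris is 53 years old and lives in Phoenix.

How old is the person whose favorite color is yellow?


Person with favorite color=yellow is Iris, age 53

53


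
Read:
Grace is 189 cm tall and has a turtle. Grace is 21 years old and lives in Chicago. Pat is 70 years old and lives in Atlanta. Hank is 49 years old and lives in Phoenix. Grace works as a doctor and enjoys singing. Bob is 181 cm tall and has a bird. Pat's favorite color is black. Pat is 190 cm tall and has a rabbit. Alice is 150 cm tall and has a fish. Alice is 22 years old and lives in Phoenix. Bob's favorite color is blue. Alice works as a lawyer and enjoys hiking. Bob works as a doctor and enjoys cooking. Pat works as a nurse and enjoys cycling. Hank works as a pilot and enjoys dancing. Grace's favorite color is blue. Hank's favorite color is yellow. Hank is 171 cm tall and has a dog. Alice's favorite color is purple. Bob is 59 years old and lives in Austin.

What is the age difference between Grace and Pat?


|21 - 70| = 49

49


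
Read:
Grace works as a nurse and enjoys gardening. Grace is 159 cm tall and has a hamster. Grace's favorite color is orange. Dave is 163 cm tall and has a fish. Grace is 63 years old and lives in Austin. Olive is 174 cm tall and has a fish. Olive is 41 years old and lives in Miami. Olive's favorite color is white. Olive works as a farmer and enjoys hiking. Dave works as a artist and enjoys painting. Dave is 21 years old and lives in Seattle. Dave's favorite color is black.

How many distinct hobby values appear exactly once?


Unique hobby values: 3

3


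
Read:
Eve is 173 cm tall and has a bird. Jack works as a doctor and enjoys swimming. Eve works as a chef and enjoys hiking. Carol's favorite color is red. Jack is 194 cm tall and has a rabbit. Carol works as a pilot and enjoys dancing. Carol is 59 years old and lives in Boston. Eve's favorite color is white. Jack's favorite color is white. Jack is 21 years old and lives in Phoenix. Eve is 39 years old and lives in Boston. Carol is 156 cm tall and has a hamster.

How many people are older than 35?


Filter: 2

2


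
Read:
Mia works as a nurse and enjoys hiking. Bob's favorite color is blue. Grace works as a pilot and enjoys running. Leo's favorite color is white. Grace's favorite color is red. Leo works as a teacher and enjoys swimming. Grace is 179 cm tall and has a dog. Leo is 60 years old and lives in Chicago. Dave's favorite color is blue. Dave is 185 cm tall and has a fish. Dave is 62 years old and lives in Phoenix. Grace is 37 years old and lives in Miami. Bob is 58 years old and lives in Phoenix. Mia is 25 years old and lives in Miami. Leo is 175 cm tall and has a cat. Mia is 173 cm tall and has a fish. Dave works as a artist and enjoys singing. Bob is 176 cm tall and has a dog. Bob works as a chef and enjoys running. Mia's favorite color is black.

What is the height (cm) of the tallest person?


Tallest: Dave at 185 cm

185


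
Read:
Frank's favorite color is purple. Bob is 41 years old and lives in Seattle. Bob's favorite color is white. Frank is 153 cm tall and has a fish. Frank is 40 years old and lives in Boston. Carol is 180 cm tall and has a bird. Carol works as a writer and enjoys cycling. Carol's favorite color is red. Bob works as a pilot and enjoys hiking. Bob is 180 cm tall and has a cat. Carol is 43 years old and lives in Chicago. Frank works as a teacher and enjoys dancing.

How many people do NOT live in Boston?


Not in Boston: 2

2


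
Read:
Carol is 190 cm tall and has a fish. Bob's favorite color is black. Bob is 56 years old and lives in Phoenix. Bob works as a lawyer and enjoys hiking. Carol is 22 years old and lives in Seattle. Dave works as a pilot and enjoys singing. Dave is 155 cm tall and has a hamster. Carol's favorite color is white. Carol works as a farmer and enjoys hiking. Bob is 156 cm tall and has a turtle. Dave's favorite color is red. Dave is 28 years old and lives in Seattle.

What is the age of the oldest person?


Oldest: Bob at 56

56


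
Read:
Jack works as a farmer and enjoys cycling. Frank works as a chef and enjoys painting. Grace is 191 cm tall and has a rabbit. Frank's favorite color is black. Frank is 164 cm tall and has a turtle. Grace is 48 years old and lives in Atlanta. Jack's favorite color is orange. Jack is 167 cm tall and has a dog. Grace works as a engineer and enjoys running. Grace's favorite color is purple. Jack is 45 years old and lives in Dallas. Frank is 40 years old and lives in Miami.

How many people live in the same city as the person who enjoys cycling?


Person with hobby cycling is Jack, city Dallas. Count = 1

1


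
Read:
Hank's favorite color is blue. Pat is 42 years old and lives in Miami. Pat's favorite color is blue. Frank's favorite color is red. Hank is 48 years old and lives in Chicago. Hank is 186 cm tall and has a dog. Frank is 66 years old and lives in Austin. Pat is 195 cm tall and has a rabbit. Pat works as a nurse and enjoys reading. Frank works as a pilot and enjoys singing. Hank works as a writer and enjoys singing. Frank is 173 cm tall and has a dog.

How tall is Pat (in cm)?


Pat is 195 cm tall

195


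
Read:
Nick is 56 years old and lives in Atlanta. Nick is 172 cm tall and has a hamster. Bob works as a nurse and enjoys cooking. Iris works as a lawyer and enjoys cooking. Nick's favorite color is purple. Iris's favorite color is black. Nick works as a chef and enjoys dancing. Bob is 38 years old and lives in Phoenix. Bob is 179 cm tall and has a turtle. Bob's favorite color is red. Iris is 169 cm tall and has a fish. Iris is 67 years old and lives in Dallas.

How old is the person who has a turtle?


Person with turtle is Bob, age 38

38


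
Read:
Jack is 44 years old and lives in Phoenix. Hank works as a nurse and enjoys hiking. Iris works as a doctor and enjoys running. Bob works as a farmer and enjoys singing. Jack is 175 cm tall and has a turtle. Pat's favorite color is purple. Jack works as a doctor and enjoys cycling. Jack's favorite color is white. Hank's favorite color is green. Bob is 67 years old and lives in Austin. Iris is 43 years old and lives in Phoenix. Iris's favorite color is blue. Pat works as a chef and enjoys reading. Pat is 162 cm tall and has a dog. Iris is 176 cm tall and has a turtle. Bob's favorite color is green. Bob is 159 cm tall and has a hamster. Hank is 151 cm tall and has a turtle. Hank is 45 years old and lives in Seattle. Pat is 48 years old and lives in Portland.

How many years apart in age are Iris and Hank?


43 vs 45, diff = 2

2


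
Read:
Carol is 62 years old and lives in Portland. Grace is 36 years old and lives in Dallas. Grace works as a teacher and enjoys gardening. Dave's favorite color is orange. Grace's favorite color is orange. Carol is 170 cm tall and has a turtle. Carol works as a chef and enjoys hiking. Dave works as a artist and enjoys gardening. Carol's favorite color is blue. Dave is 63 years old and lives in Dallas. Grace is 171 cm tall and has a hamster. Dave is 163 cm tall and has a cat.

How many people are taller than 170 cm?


Taller than 170: 1

1


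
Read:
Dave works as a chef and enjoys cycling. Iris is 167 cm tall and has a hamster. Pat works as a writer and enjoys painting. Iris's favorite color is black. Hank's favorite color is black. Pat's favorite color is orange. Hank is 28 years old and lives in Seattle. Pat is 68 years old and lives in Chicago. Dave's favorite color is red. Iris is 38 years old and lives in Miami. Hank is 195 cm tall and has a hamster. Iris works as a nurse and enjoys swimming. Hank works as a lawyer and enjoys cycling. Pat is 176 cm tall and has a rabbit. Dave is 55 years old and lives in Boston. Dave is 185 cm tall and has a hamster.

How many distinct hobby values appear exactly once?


Unique hobby values: 2

2


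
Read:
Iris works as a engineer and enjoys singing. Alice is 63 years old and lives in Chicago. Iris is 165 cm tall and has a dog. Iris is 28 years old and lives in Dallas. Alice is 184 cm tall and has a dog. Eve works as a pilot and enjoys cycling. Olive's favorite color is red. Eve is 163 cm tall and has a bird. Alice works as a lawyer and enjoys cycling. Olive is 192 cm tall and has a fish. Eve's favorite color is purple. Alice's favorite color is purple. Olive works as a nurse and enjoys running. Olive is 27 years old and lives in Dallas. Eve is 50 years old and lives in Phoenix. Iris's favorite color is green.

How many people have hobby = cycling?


Count: 2

2


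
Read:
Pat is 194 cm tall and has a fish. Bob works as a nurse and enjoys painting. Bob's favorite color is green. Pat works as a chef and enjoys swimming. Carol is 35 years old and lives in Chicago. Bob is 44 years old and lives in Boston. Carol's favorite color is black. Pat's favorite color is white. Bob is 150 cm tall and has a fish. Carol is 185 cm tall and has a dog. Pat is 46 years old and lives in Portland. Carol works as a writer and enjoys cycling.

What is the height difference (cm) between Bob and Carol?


|150 - 185| = 35

35


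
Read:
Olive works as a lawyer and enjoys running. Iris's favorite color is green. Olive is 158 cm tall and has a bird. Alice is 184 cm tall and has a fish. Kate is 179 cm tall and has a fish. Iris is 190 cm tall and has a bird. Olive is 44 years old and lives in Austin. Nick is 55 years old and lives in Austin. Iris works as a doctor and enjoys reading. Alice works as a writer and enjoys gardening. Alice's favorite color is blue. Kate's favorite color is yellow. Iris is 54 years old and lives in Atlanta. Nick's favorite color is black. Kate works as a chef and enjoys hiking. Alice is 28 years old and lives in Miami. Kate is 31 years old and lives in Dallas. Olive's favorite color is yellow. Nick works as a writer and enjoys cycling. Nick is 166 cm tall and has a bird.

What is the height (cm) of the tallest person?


Tallest: Iris at 190 cm

190


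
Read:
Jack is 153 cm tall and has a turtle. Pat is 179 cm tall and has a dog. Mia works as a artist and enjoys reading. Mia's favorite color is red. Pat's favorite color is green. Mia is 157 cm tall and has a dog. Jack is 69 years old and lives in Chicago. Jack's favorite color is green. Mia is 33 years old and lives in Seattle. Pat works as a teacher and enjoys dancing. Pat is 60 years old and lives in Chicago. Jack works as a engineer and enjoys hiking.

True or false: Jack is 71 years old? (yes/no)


Jack is actually 69. no

no


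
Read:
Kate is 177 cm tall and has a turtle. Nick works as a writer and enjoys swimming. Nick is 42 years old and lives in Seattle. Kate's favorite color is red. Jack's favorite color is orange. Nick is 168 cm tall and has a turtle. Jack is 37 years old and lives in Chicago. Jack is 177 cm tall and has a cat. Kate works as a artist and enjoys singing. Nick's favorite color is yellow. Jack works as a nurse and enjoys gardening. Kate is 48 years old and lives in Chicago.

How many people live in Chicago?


Count in Chicago: 2

2


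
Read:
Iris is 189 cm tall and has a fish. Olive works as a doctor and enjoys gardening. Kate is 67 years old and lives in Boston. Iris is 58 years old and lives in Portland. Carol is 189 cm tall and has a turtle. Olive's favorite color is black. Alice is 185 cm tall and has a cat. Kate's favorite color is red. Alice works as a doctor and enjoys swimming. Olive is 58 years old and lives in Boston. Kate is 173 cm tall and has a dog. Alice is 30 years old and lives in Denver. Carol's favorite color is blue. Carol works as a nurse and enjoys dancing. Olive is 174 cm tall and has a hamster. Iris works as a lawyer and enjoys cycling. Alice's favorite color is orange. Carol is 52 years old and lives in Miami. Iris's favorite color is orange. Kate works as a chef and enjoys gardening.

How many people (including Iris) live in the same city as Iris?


Iris lives in Portland. Count = 1

1


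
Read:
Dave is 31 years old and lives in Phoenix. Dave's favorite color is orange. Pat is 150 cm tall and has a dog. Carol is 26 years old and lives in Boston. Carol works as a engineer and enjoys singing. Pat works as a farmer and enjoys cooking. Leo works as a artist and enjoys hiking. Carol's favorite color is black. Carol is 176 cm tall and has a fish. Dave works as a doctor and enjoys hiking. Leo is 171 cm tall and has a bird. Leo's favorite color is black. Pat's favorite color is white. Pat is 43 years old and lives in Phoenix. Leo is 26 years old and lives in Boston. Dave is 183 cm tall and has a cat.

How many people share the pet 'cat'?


Count: 1

1


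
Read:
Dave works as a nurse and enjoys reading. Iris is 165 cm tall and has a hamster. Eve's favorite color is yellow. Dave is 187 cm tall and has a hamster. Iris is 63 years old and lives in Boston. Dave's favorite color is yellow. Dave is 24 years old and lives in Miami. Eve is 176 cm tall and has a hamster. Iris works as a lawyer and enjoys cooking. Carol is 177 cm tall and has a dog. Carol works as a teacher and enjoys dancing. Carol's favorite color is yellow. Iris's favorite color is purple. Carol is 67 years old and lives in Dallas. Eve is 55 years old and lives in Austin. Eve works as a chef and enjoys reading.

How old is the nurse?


The nurse is Dave, age 24

24


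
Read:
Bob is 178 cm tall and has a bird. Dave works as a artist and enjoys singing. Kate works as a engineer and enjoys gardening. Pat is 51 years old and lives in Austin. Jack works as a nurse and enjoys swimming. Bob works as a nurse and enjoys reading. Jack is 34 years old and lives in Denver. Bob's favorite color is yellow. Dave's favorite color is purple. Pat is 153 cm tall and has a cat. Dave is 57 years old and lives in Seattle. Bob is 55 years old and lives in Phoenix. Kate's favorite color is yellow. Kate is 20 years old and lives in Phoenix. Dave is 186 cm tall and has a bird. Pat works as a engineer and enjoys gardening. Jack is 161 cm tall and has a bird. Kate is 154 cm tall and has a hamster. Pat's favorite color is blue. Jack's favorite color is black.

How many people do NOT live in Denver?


Not in Denver: 4

4


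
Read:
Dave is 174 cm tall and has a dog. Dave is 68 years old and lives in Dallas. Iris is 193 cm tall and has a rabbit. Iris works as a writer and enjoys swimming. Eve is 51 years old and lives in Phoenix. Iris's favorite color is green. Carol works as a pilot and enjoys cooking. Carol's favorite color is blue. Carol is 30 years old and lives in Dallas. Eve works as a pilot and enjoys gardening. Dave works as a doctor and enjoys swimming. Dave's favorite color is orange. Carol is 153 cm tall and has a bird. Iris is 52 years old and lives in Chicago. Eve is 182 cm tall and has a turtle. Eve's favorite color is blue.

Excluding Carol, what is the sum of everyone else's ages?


Sum (excluding Carol): 171

171
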